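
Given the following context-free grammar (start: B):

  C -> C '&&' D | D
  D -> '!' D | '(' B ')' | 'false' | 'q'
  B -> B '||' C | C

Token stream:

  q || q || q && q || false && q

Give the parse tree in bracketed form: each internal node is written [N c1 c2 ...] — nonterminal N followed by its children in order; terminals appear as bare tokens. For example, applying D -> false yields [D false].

[B [B [B [B [C [D q]]] || [C [D q]]] || [C [C [D q]] && [D q]]] || [C [C [D false]] && [D q]]]

B
B || C
B || C || C
B || C || C || C
C || C || C || C
D || C || C || C
q || C || C || C
q || D || C || C
q || q || C || C
q || q || C && D || C
q || q || D && D || C
q || q || q && D || C
q || q || q && q || C
q || q || q && q || C && D
q || q || q && q || D && D
q || q || q && q || false && D
q || q || q && q || false && q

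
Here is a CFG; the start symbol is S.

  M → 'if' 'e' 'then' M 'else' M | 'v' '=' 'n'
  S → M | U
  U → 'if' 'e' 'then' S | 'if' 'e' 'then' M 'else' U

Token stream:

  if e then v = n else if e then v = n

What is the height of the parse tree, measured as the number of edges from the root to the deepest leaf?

[S [U if e then [M v = n] else [U if e then [S [M v = n]]]]]

5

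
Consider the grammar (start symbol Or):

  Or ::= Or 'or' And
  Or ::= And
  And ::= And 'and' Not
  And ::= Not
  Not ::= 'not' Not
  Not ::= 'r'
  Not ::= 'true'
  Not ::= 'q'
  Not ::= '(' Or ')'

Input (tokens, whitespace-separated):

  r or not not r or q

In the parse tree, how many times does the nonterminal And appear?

[Or [Or [Or [And [Not r]]] or [And [Not not [Not not [Not r]]]]] or [And [Not q]]]

3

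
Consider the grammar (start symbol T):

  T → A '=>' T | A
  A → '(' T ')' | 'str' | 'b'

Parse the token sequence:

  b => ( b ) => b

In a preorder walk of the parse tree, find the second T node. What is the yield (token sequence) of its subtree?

[T [A b] => [T [A ( [T [A b]] )] => [T [A b]]]]

( b ) => b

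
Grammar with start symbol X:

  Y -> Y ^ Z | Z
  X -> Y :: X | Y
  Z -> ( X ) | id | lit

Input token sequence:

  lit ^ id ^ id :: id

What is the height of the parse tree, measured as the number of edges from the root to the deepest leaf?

[X [Y [Y [Y [Z lit]] ^ [Z id]] ^ [Z id]] :: [X [Y [Z id]]]]

5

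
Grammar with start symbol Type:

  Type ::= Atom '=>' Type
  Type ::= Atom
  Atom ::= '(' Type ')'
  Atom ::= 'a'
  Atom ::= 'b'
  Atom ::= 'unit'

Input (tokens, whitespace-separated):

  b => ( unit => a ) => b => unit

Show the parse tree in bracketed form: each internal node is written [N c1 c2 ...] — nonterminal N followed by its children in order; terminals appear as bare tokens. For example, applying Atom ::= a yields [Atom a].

Type
Atom => Type
b => Type
b => Atom => Type
b => ( Type ) => Type
b => ( Atom => Type ) => Type
b => ( unit => Type ) => Type
b => ( unit => Atom ) => Type
b => ( unit => a ) => Type
b => ( unit => a ) => Atom => Type
b => ( unit => a ) => b => Type
b => ( unit => a ) => b => Atom
b => ( unit => a ) => b => unit

[Type [Atom b] => [Type [Atom ( [Type [Atom unit] => [Type [Atom a]]] )] => [Type [Atom b] => [Type [Atom unit]]]]]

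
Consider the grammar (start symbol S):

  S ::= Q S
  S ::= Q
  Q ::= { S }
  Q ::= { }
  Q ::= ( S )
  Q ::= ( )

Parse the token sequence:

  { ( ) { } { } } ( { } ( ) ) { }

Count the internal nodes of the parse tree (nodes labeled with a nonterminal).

16

[S [Q { [S [Q ( )] [S [Q { }] [S [Q { }]]]] }] [S [Q ( [S [Q { }] [S [Q ( )]]] )] [S [Q { }]]]]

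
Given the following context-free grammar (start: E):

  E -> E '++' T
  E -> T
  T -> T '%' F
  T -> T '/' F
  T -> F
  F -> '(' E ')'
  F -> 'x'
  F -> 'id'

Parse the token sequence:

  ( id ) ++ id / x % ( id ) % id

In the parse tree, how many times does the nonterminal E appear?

[E [E [T [F ( [E [T [F id]]] )]]] ++ [T [T [T [T [F id]] / [F x]] % [F ( [E [T [F id]]] )]] % [F id]]]

4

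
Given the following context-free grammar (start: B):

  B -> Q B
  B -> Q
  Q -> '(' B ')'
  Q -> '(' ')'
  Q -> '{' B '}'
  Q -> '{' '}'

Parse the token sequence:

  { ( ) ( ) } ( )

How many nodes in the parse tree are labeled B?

4

[B [Q { [B [Q ( )] [B [Q ( )]]] }] [B [Q ( )]]]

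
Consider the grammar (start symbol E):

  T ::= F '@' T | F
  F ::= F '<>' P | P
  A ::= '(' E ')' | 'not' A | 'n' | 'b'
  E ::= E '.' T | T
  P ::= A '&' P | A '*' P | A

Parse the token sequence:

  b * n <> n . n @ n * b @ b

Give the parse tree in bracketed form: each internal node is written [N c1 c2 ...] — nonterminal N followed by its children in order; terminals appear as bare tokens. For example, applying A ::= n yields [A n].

[E [E [T [F [F [P [A b] * [P [A n]]]] <> [P [A n]]]]] . [T [F [P [A n]]] @ [T [F [P [A n] * [P [A b]]]] @ [T [F [P [A b]]]]]]]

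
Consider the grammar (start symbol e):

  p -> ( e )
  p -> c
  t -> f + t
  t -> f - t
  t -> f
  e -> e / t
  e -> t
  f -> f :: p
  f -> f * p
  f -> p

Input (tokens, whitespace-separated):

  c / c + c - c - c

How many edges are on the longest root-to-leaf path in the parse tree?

7

[e [e [t [f [p c]]]] / [t [f [p c]] + [t [f [p c]] - [t [f [p c]] - [t [f [p c]]]]]]]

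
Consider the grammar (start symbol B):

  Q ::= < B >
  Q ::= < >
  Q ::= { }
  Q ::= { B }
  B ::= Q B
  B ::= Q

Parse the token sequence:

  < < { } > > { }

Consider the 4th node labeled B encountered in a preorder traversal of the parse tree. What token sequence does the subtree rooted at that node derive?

[B [Q < [B [Q < [B [Q { }]] >]] >] [B [Q { }]]]

{ }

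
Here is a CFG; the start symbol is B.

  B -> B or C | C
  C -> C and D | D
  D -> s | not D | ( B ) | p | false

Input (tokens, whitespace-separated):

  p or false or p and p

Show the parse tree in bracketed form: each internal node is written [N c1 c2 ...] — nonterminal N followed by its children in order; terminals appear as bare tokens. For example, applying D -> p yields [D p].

[B [B [B [C [D p]]] or [C [D false]]] or [C [C [D p]] and [D p]]]

B
B or C
B or C or C
C or C or C
D or C or C
p or C or C
p or D or C
p or false or C
p or false or C and D
p or false or D and D
p or false or p and D
p or false or p and p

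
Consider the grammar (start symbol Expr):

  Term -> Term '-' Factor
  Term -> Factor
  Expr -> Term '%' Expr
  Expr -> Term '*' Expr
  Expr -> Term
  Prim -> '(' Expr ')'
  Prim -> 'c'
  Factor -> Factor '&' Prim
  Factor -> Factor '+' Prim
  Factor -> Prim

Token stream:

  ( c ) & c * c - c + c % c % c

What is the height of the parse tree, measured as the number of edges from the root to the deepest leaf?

[Expr [Term [Factor [Factor [Prim ( [Expr [Term [Factor [Prim c]]]] )]] & [Prim c]]] * [Expr [Term [Term [Factor [Prim c]]] - [Factor [Factor [Prim c]] + [Prim c]]] % [Expr [Term [Factor [Prim c]]] % [Expr [Term [Factor [Prim c]]]]]]]

9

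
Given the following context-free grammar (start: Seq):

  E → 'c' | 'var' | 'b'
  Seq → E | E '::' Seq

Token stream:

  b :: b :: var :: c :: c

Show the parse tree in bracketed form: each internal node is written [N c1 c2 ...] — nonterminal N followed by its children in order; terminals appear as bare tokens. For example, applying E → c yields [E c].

[Seq [E b] :: [Seq [E b] :: [Seq [E var] :: [Seq [E c] :: [Seq [E c]]]]]]

Seq
E :: Seq
b :: Seq
b :: E :: Seq
b :: b :: Seq
b :: b :: E :: Seq
b :: b :: var :: Seq
b :: b :: var :: E :: Seq
b :: b :: var :: c :: Seq
b :: b :: var :: c :: E
b :: b :: var :: c :: c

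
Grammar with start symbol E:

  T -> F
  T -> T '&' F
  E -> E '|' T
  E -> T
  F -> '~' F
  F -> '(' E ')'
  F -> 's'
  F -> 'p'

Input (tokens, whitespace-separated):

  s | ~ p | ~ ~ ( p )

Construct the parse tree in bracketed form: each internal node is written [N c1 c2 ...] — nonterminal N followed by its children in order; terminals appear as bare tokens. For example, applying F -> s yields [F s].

[E [E [E [T [F s]]] | [T [F ~ [F p]]]] | [T [F ~ [F ~ [F ( [E [T [F p]]] )]]]]]

E
E | T
E | T | T
T | T | T
F | T | T
s | T | T
s | F | T
s | ~ F | T
s | ~ p | T
s | ~ p | F
s | ~ p | ~ F
s | ~ p | ~ ~ F
s | ~ p | ~ ~ ( E )
s | ~ p | ~ ~ ( T )
s | ~ p | ~ ~ ( F )
s | ~ p | ~ ~ ( p )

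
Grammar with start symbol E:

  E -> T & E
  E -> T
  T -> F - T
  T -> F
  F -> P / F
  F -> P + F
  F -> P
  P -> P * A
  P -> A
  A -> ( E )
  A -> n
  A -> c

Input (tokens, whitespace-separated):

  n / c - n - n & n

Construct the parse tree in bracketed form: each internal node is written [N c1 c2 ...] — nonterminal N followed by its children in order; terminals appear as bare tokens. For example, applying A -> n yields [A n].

[E [T [F [P [A n]] / [F [P [A c]]]] - [T [F [P [A n]]] - [T [F [P [A n]]]]]] & [E [T [F [P [A n]]]]]]

E
T & E
F - T & E
P / F - T & E
A / F - T & E
n / F - T & E
n / P - T & E
n / A - T & E
n / c - T & E
n / c - F - T & E
n / c - P - T & E
n / c - A - T & E
n / c - n - T & E
n / c - n - F & E
n / c - n - P & E
n / c - n - A & E
n / c - n - n & E
n / c - n - n & T
n / c - n - n & F
n / c - n - n & P
n / c - n - n & A
n / c - n - n & n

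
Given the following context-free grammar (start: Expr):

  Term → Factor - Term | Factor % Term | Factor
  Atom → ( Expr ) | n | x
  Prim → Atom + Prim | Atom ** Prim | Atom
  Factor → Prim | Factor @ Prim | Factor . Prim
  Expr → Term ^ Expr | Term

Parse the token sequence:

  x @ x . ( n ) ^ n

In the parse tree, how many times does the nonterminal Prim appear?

[Expr [Term [Factor [Factor [Factor [Prim [Atom x]]] @ [Prim [Atom x]]] . [Prim [Atom ( [Expr [Term [Factor [Prim [Atom n]]]]] )]]]] ^ [Expr [Term [Factor [Prim [Atom n]]]]]]

5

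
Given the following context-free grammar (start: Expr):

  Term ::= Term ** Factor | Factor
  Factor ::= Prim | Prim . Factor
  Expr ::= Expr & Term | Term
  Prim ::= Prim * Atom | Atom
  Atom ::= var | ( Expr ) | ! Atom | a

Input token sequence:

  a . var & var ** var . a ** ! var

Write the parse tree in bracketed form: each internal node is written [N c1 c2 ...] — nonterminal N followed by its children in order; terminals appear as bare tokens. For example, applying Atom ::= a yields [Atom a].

[Expr [Expr [Term [Factor [Prim [Atom a]] . [Factor [Prim [Atom var]]]]]] & [Term [Term [Term [Factor [Prim [Atom var]]]] ** [Factor [Prim [Atom var]] . [Factor [Prim [Atom a]]]]] ** [Factor [Prim [Atom ! [Atom var]]]]]]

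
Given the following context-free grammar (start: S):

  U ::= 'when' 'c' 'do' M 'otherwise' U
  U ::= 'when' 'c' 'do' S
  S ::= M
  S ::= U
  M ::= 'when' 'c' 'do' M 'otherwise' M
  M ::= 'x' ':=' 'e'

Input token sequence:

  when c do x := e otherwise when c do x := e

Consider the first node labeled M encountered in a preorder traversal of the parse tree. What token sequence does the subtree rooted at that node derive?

x := e

[S [U when c do [M x := e] otherwise [U when c do [S [M x := e]]]]]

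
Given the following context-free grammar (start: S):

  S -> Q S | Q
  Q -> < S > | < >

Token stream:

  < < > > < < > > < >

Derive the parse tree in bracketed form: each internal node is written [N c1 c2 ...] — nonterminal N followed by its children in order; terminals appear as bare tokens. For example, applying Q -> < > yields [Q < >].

[S [Q < [S [Q < >]] >] [S [Q < [S [Q < >]] >] [S [Q < >]]]]

S
Q S
< S > S
< Q > S
< < > > S
< < > > Q S
< < > > < S > S
< < > > < Q > S
< < > > < < > > S
< < > > < < > > Q
< < > > < < > > < >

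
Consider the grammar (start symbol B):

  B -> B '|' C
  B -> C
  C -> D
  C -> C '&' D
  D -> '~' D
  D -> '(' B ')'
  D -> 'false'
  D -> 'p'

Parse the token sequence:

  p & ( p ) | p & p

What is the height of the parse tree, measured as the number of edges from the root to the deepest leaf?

[B [B [C [C [D p]] & [D ( [B [C [D p]]] )]]] | [C [C [D p]] & [D p]]]

7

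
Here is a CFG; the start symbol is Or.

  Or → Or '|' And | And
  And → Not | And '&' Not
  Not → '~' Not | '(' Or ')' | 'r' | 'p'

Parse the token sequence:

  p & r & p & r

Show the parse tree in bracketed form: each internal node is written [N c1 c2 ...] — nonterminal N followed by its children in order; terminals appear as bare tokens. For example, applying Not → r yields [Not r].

[Or [And [And [And [And [Not p]] & [Not r]] & [Not p]] & [Not r]]]

Or
And
And & Not
And & Not & Not
And & Not & Not & Not
Not & Not & Not & Not
p & Not & Not & Not
p & r & Not & Not
p & r & p & Not
p & r & p & r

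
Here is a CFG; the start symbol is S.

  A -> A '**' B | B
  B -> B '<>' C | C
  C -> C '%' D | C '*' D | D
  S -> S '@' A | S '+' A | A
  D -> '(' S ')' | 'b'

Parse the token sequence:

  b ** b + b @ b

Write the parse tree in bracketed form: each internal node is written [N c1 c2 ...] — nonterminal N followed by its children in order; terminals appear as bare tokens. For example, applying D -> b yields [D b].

[S [S [S [A [A [B [C [D b]]]] ** [B [C [D b]]]]] + [A [B [C [D b]]]]] @ [A [B [C [D b]]]]]

S
S @ A
S + A @ A
A + A @ A
A ** B + A @ A
B ** B + A @ A
C ** B + A @ A
D ** B + A @ A
b ** B + A @ A
b ** C + A @ A
b ** D + A @ A
b ** b + A @ A
b ** b + B @ A
b ** b + C @ A
b ** b + D @ A
b ** b + b @ A
b ** b + b @ B
b ** b + b @ C
b ** b + b @ D
b ** b + b @ b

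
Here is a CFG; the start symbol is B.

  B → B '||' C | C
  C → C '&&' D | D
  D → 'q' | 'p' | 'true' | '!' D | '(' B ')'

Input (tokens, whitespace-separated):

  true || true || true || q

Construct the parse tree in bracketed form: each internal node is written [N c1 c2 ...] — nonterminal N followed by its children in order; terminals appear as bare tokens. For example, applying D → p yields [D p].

B
B || C
B || C || C
B || C || C || C
C || C || C || C
D || C || C || C
true || C || C || C
true || D || C || C
true || true || C || C
true || true || D || C
true || true || true || C
true || true || true || D
true || true || true || q

[B [B [B [B [C [D true]]] || [C [D true]]] || [C [D true]]] || [C [D q]]]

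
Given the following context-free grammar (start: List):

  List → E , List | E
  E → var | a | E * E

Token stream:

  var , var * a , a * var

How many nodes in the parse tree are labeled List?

[List [E var] , [List [E [E var] * [E a]] , [List [E [E a] * [E var]]]]]

3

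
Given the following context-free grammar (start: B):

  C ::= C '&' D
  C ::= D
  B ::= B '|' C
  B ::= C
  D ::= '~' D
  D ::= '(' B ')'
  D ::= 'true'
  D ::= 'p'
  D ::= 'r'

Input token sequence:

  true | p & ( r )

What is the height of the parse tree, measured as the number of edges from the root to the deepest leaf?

6

[B [B [C [D true]]] | [C [C [D p]] & [D ( [B [C [D r]]] )]]]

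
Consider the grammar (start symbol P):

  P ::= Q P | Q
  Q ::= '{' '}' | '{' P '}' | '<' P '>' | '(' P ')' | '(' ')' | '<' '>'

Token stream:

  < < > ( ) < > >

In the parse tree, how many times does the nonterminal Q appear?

4

[P [Q < [P [Q < >] [P [Q ( )] [P [Q < >]]]] >]]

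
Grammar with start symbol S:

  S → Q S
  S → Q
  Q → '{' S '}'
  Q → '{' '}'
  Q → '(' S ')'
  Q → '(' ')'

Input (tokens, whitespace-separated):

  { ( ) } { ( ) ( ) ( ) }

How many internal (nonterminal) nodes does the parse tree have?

12

[S [Q { [S [Q ( )]] }] [S [Q { [S [Q ( )] [S [Q ( )] [S [Q ( )]]]] }]]]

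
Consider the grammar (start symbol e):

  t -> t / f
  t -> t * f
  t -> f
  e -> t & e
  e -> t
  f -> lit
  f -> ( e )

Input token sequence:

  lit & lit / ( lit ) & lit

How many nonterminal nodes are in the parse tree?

14

[e [t [f lit]] & [e [t [t [f lit]] / [f ( [e [t [f lit]]] )]] & [e [t [f lit]]]]]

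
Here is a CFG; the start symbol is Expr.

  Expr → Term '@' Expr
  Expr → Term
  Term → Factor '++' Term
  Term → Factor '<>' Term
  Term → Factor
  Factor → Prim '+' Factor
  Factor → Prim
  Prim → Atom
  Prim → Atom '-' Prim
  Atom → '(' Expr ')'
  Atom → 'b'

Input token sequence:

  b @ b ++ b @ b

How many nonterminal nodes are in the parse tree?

19

[Expr [Term [Factor [Prim [Atom b]]]] @ [Expr [Term [Factor [Prim [Atom b]]] ++ [Term [Factor [Prim [Atom b]]]]] @ [Expr [Term [Factor [Prim [Atom b]]]]]]]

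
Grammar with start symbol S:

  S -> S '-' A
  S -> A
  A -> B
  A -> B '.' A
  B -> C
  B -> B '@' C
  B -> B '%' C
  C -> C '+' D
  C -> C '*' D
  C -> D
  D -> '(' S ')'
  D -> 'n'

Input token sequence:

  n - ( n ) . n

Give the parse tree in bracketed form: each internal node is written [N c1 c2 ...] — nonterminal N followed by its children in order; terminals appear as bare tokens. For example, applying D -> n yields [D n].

S
S - A
A - A
B - A
C - A
D - A
n - A
n - B . A
n - C . A
n - D . A
n - ( S ) . A
n - ( A ) . A
n - ( B ) . A
n - ( C ) . A
n - ( D ) . A
n - ( n ) . A
n - ( n ) . B
n - ( n ) . C
n - ( n ) . D
n - ( n ) . n

[S [S [A [B [C [D n]]]]] - [A [B [C [D ( [S [A [B [C [D n]]]]] )]]] . [A [B [C [D n]]]]]]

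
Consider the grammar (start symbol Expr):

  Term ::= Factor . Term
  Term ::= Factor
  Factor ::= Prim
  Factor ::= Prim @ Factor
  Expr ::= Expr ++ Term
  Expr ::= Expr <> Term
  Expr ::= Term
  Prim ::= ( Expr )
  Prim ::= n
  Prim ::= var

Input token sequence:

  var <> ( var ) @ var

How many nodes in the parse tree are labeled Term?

3

[Expr [Expr [Term [Factor [Prim var]]]] <> [Term [Factor [Prim ( [Expr [Term [Factor [Prim var]]]] )] @ [Factor [Prim var]]]]]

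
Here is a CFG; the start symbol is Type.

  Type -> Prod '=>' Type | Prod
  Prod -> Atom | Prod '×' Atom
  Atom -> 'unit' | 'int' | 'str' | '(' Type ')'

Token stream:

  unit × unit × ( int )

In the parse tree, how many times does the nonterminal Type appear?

2

[Type [Prod [Prod [Prod [Atom unit]] × [Atom unit]] × [Atom ( [Type [Prod [Atom int]]] )]]]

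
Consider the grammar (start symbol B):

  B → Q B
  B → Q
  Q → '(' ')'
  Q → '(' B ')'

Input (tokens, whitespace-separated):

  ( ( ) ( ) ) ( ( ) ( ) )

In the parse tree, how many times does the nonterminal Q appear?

6

[B [Q ( [B [Q ( )] [B [Q ( )]]] )] [B [Q ( [B [Q ( )] [B [Q ( )]]] )]]]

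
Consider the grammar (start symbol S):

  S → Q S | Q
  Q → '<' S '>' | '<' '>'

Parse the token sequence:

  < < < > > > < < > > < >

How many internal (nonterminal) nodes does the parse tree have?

[S [Q < [S [Q < [S [Q < >]] >]] >] [S [Q < [S [Q < >]] >] [S [Q < >]]]]

12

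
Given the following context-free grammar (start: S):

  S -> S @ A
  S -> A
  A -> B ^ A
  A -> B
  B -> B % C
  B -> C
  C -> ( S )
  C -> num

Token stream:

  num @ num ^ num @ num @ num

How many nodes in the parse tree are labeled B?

[S [S [S [S [A [B [C num]]]] @ [A [B [C num]] ^ [A [B [C num]]]]] @ [A [B [C num]]]] @ [A [B [C num]]]]

5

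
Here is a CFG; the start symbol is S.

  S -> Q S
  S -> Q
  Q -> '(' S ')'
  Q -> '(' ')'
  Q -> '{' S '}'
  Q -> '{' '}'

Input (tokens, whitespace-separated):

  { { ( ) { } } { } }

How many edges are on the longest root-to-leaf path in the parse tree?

[S [Q { [S [Q { [S [Q ( )] [S [Q { }]]] }] [S [Q { }]]] }]]

7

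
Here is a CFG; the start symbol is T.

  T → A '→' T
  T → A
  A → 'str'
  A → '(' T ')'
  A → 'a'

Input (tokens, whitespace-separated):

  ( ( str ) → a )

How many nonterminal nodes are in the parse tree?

[T [A ( [T [A ( [T [A str]] )] → [T [A a]]] )]]

8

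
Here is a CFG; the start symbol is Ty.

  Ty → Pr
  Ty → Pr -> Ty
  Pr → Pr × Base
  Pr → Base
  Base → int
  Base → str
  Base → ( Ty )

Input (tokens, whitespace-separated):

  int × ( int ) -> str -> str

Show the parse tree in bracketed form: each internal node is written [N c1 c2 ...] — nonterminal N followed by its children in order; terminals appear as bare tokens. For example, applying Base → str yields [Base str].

[Ty [Pr [Pr [Base int]] × [Base ( [Ty [Pr [Base int]]] )]] -> [Ty [Pr [Base str]] -> [Ty [Pr [Base str]]]]]

Ty
Pr -> Ty
Pr × Base -> Ty
Base × Base -> Ty
int × Base -> Ty
int × ( Ty ) -> Ty
int × ( Pr ) -> Ty
int × ( Base ) -> Ty
int × ( int ) -> Ty
int × ( int ) -> Pr -> Ty
int × ( int ) -> Base -> Ty
int × ( int ) -> str -> Ty
int × ( int ) -> str -> Pr
int × ( int ) -> str -> Base
int × ( int ) -> str -> str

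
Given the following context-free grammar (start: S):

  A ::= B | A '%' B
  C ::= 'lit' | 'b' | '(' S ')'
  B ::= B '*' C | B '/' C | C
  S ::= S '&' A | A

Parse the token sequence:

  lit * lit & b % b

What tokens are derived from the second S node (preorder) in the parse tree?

lit * lit

[S [S [A [B [B [C lit]] * [C lit]]]] & [A [A [B [C b]]] % [B [C b]]]]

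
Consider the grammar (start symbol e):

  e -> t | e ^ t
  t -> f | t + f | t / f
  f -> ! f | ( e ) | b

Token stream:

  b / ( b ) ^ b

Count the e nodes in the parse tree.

3

[e [e [t [t [f b]] / [f ( [e [t [f b]]] )]]] ^ [t [f b]]]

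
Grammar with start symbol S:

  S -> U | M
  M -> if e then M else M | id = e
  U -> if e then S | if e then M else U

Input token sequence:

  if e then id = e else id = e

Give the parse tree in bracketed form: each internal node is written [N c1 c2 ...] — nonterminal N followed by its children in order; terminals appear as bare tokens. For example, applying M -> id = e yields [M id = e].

[S [M if e then [M id = e] else [M id = e]]]

S
M
if e then M else M
if e then id = e else M
if e then id = e else id = e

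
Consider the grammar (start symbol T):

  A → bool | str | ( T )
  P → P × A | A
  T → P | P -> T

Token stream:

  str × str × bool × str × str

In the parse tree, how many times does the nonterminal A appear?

[T [P [P [P [P [P [A str]] × [A str]] × [A bool]] × [A str]] × [A str]]]

5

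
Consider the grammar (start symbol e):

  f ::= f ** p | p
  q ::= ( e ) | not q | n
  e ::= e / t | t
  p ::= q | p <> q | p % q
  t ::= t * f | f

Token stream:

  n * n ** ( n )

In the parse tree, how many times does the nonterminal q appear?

4

[e [t [t [f [p [q n]]]] * [f [f [p [q n]]] ** [p [q ( [e [t [f [p [q n]]]]] )]]]]]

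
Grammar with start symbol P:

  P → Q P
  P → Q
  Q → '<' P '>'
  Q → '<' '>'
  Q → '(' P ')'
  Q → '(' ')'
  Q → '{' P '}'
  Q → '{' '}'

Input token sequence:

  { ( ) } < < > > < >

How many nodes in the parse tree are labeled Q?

[P [Q { [P [Q ( )]] }] [P [Q < [P [Q < >]] >] [P [Q < >]]]]

5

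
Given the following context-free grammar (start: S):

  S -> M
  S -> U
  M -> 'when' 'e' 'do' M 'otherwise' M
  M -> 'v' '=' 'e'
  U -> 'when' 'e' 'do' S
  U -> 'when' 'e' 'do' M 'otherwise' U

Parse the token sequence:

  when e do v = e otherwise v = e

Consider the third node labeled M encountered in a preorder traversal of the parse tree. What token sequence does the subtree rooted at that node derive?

[S [M when e do [M v = e] otherwise [M v = e]]]

v = e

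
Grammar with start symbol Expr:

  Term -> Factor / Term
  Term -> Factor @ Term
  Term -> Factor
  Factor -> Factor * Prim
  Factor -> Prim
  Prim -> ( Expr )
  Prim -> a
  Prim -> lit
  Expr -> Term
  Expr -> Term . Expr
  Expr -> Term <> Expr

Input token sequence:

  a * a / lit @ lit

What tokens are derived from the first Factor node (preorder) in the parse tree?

[Expr [Term [Factor [Factor [Prim a]] * [Prim a]] / [Term [Factor [Prim lit]] @ [Term [Factor [Prim lit]]]]]]

a * a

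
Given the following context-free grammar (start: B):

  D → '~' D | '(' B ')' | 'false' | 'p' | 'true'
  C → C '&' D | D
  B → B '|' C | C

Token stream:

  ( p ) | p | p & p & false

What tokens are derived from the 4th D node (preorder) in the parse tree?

[B [B [B [C [D ( [B [C [D p]]] )]]] | [C [D p]]] | [C [C [C [D p]] & [D p]] & [D false]]]

p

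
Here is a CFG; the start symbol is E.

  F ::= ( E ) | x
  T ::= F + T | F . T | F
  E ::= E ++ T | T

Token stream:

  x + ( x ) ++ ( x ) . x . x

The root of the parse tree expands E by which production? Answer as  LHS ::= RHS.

[E [E [T [F x] + [T [F ( [E [T [F x]]] )]]]] ++ [T [F ( [E [T [F x]]] )] . [T [F x] . [T [F x]]]]]

E ::= E ++ T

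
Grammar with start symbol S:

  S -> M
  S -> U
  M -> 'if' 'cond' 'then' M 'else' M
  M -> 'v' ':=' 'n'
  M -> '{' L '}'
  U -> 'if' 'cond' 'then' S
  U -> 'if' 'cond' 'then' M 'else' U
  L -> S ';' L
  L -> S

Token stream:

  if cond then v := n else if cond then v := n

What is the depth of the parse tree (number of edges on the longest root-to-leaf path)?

[S [U if cond then [M v := n] else [U if cond then [S [M v := n]]]]]

5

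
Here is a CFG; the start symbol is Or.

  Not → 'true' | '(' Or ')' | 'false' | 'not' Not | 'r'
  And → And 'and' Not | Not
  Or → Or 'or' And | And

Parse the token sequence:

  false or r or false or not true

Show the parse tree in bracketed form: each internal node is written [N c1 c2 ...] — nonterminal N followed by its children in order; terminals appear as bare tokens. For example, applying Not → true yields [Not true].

Or
Or or And
Or or And or And
Or or And or And or And
And or And or And or And
Not or And or And or And
false or And or And or And
false or Not or And or And
false or r or And or And
false or r or Not or And
false or r or false or And
false or r or false or Not
false or r or false or not Not
false or r or false or not true

[Or [Or [Or [Or [And [Not false]]] or [And [Not r]]] or [And [Not false]]] or [And [Not not [Not true]]]]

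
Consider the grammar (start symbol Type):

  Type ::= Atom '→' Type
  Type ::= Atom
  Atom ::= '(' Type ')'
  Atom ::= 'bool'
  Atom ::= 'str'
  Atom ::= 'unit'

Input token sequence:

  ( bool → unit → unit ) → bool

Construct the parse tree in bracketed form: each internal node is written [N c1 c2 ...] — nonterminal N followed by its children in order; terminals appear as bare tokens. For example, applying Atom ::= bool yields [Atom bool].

[Type [Atom ( [Type [Atom bool] → [Type [Atom unit] → [Type [Atom unit]]]] )] → [Type [Atom bool]]]

Type
Atom → Type
( Type ) → Type
( Atom → Type ) → Type
( bool → Type ) → Type
( bool → Atom → Type ) → Type
( bool → unit → Type ) → Type
( bool → unit → Atom ) → Type
( bool → unit → unit ) → Type
( bool → unit → unit ) → Atom
( bool → unit → unit ) → bool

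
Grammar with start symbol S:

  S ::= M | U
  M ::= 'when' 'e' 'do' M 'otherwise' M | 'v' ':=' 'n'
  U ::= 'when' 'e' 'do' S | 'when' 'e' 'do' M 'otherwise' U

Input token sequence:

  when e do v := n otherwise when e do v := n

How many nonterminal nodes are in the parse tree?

[S [U when e do [M v := n] otherwise [U when e do [S [M v := n]]]]]

6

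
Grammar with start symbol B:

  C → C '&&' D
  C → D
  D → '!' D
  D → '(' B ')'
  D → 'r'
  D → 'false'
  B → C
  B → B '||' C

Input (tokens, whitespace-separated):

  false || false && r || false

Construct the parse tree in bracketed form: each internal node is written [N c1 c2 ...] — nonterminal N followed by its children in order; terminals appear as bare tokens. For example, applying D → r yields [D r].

B
B || C
B || C || C
C || C || C
D || C || C
false || C || C
false || C && D || C
false || D && D || C
false || false && D || C
false || false && r || C
false || false && r || D
false || false && r || false

[B [B [B [C [D false]]] || [C [C [D false]] && [D r]]] || [C [D false]]]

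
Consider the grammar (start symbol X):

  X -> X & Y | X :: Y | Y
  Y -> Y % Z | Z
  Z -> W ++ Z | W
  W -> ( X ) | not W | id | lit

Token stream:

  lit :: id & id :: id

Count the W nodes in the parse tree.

[X [X [X [X [Y [Z [W lit]]]] :: [Y [Z [W id]]]] & [Y [Z [W id]]]] :: [Y [Z [W id]]]]

4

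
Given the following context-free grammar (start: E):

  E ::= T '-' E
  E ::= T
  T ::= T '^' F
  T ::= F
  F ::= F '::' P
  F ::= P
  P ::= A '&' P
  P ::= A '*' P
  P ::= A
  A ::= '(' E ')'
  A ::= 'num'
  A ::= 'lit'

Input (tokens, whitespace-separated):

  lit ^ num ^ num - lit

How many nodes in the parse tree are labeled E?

[E [T [T [T [F [P [A lit]]]] ^ [F [P [A num]]]] ^ [F [P [A num]]]] - [E [T [F [P [A lit]]]]]]

2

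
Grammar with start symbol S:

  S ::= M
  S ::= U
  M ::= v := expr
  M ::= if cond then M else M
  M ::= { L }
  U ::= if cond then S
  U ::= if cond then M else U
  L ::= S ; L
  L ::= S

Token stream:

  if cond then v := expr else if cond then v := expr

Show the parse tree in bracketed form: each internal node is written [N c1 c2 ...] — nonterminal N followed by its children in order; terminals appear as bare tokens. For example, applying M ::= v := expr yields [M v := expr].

[S [U if cond then [M v := expr] else [U if cond then [S [M v := expr]]]]]

S
U
if cond then M else U
if cond then v := expr else U
if cond then v := expr else if cond then S
if cond then v := expr else if cond then M
if cond then v := expr else if cond then v := expr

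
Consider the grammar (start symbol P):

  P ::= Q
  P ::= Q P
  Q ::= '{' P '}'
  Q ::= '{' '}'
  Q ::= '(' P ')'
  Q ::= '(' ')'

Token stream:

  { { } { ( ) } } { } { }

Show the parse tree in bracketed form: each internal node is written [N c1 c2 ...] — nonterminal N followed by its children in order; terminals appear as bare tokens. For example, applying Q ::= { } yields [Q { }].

P
Q P
{ P } P
{ Q P } P
{ { } P } P
{ { } Q } P
{ { } { P } } P
{ { } { Q } } P
{ { } { ( ) } } P
{ { } { ( ) } } Q P
{ { } { ( ) } } { } P
{ { } { ( ) } } { } Q
{ { } { ( ) } } { } { }

[P [Q { [P [Q { }] [P [Q { [P [Q ( )]] }]]] }] [P [Q { }] [P [Q { }]]]]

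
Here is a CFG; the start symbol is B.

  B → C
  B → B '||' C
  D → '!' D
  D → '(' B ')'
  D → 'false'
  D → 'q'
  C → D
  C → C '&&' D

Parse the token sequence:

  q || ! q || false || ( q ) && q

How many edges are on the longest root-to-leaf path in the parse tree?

[B [B [B [B [C [D q]]] || [C [D ! [D q]]]] || [C [D false]]] || [C [C [D ( [B [C [D q]]] )]] && [D q]]]

7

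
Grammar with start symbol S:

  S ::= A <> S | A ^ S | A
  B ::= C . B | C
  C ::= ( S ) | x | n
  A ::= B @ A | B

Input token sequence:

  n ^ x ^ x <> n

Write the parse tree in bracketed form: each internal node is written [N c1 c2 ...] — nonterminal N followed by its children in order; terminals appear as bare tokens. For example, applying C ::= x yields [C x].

S
A ^ S
B ^ S
C ^ S
n ^ S
n ^ A ^ S
n ^ B ^ S
n ^ C ^ S
n ^ x ^ S
n ^ x ^ A <> S
n ^ x ^ B <> S
n ^ x ^ C <> S
n ^ x ^ x <> S
n ^ x ^ x <> A
n ^ x ^ x <> B
n ^ x ^ x <> C
n ^ x ^ x <> n

[S [A [B [C n]]] ^ [S [A [B [C x]]] ^ [S [A [B [C x]]] <> [S [A [B [C n]]]]]]]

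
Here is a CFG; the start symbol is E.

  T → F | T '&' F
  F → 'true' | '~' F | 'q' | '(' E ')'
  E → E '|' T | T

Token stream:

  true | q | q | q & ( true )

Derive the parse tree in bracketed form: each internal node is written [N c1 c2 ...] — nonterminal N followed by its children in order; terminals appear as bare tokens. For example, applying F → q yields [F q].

[E [E [E [E [T [F true]]] | [T [F q]]] | [T [F q]]] | [T [T [F q]] & [F ( [E [T [F true]]] )]]]

E
E | T
E | T | T
E | T | T | T
T | T | T | T
F | T | T | T
true | T | T | T
true | F | T | T
true | q | T | T
true | q | F | T
true | q | q | T
true | q | q | T & F
true | q | q | F & F
true | q | q | q & F
true | q | q | q & ( E )
true | q | q | q & ( T )
true | q | q | q & ( F )
true | q | q | q & ( true )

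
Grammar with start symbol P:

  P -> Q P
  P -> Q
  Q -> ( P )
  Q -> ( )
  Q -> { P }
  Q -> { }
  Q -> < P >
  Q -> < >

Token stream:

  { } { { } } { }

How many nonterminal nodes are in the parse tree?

[P [Q { }] [P [Q { [P [Q { }]] }] [P [Q { }]]]]

8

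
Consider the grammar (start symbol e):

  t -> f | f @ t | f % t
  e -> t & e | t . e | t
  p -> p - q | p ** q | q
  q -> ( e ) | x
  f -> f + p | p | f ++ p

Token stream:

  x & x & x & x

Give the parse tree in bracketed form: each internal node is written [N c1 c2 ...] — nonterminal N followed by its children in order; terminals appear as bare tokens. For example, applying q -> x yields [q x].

[e [t [f [p [q x]]]] & [e [t [f [p [q x]]]] & [e [t [f [p [q x]]]] & [e [t [f [p [q x]]]]]]]]

e
t & e
f & e
p & e
q & e
x & e
x & t & e
x & f & e
x & p & e
x & q & e
x & x & e
x & x & t & e
x & x & f & e
x & x & p & e
x & x & q & e
x & x & x & e
x & x & x & t
x & x & x & f
x & x & x & p
x & x & x & q
x & x & x & x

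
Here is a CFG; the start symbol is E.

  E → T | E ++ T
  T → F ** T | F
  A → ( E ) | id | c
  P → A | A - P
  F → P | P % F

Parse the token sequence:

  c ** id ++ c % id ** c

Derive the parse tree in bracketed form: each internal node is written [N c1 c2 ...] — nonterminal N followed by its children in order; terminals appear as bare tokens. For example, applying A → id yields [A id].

E
E ++ T
T ++ T
F ** T ++ T
P ** T ++ T
A ** T ++ T
c ** T ++ T
c ** F ++ T
c ** P ++ T
c ** A ++ T
c ** id ++ T
c ** id ++ F ** T
c ** id ++ P % F ** T
c ** id ++ A % F ** T
c ** id ++ c % F ** T
c ** id ++ c % P ** T
c ** id ++ c % A ** T
c ** id ++ c % id ** T
c ** id ++ c % id ** F
c ** id ++ c % id ** P
c ** id ++ c % id ** A
c ** id ++ c % id ** c

[E [E [T [F [P [A c]]] ** [T [F [P [A id]]]]]] ++ [T [F [P [A c]] % [F [P [A id]]]] ** [T [F [P [A c]]]]]]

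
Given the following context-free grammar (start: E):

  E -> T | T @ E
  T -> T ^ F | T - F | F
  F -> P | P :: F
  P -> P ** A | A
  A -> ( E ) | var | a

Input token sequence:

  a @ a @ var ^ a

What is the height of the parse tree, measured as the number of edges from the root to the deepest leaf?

[E [T [F [P [A a]]]] @ [E [T [F [P [A a]]]] @ [E [T [T [F [P [A var]]]] ^ [F [P [A a]]]]]]]

8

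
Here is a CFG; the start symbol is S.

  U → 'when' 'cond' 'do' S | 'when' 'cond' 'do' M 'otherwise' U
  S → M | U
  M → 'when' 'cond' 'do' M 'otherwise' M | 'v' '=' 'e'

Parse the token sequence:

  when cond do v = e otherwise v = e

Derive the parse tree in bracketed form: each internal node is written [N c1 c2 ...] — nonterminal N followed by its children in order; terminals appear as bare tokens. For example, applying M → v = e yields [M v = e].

[S [M when cond do [M v = e] otherwise [M v = e]]]

S
M
when cond do M otherwise M
when cond do v = e otherwise M
when cond do v = e otherwise v = e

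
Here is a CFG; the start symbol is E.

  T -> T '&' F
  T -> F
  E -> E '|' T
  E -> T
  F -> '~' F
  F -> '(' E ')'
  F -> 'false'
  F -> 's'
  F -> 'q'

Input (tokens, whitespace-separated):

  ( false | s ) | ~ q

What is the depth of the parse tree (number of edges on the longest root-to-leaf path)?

[E [E [T [F ( [E [E [T [F false]]] | [T [F s]]] )]]] | [T [F ~ [F q]]]]

8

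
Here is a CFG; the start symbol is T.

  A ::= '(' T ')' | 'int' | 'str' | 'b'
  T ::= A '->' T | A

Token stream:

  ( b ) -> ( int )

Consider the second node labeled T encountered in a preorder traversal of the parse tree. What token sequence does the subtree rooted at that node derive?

b

[T [A ( [T [A b]] )] -> [T [A ( [T [A int]] )]]]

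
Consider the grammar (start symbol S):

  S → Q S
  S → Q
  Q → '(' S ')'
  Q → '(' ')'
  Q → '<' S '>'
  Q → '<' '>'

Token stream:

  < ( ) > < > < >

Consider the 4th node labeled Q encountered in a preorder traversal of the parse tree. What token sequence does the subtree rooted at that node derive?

[S [Q < [S [Q ( )]] >] [S [Q < >] [S [Q < >]]]]

< >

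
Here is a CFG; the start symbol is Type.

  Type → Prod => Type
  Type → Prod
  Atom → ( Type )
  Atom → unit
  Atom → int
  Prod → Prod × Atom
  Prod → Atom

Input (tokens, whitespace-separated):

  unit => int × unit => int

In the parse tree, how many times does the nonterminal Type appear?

3

[Type [Prod [Atom unit]] => [Type [Prod [Prod [Atom int]] × [Atom unit]] => [Type [Prod [Atom int]]]]]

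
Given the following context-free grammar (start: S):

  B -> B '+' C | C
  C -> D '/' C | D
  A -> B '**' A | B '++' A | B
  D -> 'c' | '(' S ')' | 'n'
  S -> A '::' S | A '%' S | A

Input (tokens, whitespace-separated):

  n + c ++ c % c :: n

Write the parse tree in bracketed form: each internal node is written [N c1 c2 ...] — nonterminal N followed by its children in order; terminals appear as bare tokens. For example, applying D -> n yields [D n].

S
A % S
B ++ A % S
B + C ++ A % S
C + C ++ A % S
D + C ++ A % S
n + C ++ A % S
n + D ++ A % S
n + c ++ A % S
n + c ++ B % S
n + c ++ C % S
n + c ++ D % S
n + c ++ c % S
n + c ++ c % A :: S
n + c ++ c % B :: S
n + c ++ c % C :: S
n + c ++ c % D :: S
n + c ++ c % c :: S
n + c ++ c % c :: A
n + c ++ c % c :: B
n + c ++ c % c :: C
n + c ++ c % c :: D
n + c ++ c % c :: n

[S [A [B [B [C [D n]]] + [C [D c]]] ++ [A [B [C [D c]]]]] % [S [A [B [C [D c]]]] :: [S [A [B [C [D n]]]]]]]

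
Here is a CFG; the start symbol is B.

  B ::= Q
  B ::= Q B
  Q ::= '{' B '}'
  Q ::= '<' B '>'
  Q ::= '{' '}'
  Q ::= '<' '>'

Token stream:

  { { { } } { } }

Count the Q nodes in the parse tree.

[B [Q { [B [Q { [B [Q { }]] }] [B [Q { }]]] }]]

4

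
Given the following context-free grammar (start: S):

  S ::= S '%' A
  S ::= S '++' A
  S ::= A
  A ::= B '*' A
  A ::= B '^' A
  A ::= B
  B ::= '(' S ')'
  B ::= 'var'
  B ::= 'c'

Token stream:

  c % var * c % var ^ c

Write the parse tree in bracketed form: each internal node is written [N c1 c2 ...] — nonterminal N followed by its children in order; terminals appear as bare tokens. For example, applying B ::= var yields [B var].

S
S % A
S % A % A
A % A % A
B % A % A
c % A % A
c % B * A % A
c % var * A % A
c % var * B % A
c % var * c % A
c % var * c % B ^ A
c % var * c % var ^ A
c % var * c % var ^ B
c % var * c % var ^ c

[S [S [S [A [B c]]] % [A [B var] * [A [B c]]]] % [A [B var] ^ [A [B c]]]]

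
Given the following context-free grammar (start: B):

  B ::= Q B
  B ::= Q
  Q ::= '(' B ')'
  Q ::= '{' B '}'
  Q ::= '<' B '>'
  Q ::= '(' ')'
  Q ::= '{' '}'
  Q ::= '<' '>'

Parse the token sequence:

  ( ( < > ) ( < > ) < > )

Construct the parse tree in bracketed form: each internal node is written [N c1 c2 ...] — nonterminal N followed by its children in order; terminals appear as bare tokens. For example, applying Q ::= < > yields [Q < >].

B
Q
( B )
( Q B )
( ( B ) B )
( ( Q ) B )
( ( < > ) B )
( ( < > ) Q B )
( ( < > ) ( B ) B )
( ( < > ) ( Q ) B )
( ( < > ) ( < > ) B )
( ( < > ) ( < > ) Q )
( ( < > ) ( < > ) < > )

[B [Q ( [B [Q ( [B [Q < >]] )] [B [Q ( [B [Q < >]] )] [B [Q < >]]]] )]]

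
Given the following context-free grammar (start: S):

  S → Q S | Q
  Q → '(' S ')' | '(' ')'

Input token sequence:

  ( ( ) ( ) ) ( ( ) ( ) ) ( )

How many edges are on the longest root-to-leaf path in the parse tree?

6

[S [Q ( [S [Q ( )] [S [Q ( )]]] )] [S [Q ( [S [Q ( )] [S [Q ( )]]] )] [S [Q ( )]]]]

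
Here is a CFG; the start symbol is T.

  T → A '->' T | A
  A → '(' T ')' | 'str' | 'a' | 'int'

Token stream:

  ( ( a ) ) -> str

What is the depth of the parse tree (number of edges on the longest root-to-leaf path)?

6

[T [A ( [T [A ( [T [A a]] )]] )] -> [T [A str]]]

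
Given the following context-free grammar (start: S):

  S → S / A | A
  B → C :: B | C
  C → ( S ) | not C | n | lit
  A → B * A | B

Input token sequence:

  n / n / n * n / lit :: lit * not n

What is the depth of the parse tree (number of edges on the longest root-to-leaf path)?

7

[S [S [S [S [A [B [C n]]]] / [A [B [C n]]]] / [A [B [C n]] * [A [B [C n]]]]] / [A [B [C lit] :: [B [C lit]]] * [A [B [C not [C n]]]]]]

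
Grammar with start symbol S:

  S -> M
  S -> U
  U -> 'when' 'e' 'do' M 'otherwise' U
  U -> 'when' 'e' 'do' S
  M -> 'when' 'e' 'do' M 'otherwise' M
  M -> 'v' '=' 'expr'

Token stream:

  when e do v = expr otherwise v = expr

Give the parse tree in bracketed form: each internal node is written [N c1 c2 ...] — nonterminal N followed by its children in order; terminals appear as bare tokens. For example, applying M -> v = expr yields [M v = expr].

S
M
when e do M otherwise M
when e do v = expr otherwise M
when e do v = expr otherwise v = expr

[S [M when e do [M v = expr] otherwise [M v = expr]]]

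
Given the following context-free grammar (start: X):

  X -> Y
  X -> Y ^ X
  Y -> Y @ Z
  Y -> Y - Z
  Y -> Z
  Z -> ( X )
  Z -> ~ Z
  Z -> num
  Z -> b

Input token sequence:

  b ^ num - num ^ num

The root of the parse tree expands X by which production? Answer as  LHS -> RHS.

[X [Y [Z b]] ^ [X [Y [Y [Z num]] - [Z num]] ^ [X [Y [Z num]]]]]

X -> Y ^ X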